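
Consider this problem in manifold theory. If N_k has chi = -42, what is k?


chi = 2 - k for closed non-orientable surfaces with k crosscaps.
-42 = 2 - k
k = 2 - (-42) = 44

44


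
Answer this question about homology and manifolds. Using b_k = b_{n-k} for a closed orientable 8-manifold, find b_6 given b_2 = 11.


Poincare duality for closed orientable n-manifolds: b_k = b_{n-k}.
Here n = 8, so b_6 = b_2 = 11

11


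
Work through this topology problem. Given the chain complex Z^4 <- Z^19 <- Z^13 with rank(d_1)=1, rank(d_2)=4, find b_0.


rank H_k = rank(ker d_k) - rank(im d_{k+1}).
rank(ker d_0) = rank(C_0) - rank(d_0) = 4 - 0 = 4.
rank(im d_{0+1}) = 1.
rank H_0 = 4 - 1 = 3

3


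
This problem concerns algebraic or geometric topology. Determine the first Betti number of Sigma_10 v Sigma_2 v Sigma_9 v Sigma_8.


For a wedge X v Y: reduced H_k(X v Y) = H_k(X) + H_k(Y).
Each Sigma_g contributes b_1 = 2g.
b_1 = 20 + 4 + 18 + 16 = 58

58


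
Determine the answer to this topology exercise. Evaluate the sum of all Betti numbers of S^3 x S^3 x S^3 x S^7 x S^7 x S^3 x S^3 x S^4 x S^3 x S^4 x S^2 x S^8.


Total Betti number is multiplicative under products.
Each S^d (d>=1) has total Betti number 2.
There are 12 sphere factors.
Total = 2^12 = 4096

4096


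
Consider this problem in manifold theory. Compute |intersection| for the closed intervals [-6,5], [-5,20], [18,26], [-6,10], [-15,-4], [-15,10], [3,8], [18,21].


Intersection = [max(a_i), min(b_i)] = [18, -4].
Since 18 > -4, the intersection is empty.
Length = 0

0


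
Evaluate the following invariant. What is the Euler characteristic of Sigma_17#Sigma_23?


chi(Sigma_17) = 2 - 2*17 = -32
chi(Sigma_23) = 2 - 2*23 = -44
For surfaces: chi(A#B) = chi(A) + chi(B) - 2.
chi = -32 + -44 - 2 = -78

-78


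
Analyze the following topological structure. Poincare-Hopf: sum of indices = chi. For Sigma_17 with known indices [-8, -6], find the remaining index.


Poincare-Hopf: sum of indices = chi(M).
chi(Sigma_17) = 2 - 2*17 = -32.
Sum of known indices = -14.
x = chi - (sum known) = -32 - (-14) = -18

-18


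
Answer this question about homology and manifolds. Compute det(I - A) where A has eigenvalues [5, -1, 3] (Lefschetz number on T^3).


For a torus self-map: L(f) = det(I - A) where A acts on H_1.
L(f) = (1-5) * (1--1) * (1-3) = -4 * 2 * -2 = 16

16


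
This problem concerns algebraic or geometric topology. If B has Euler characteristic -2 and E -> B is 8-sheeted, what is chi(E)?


For a finite covering: chi(E) = (number of sheets) * chi(B).
chi(E) = 8 * (-2) = -16

-16


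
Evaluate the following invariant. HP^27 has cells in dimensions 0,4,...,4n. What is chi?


HP^27 has one cell in each dimension 0, 4, ..., 4*27 (27+1 cells, all even-dim).
chi = 27 + 1 = 28

28


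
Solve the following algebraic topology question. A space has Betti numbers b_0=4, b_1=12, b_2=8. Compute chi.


chi = sum_k (-1)^k b_k.
= (4) + (-12) + (8)
= 0

0


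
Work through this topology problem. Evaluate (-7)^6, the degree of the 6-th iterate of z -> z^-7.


deg(f) = -7. Degree is multiplicative: deg(f^6) = (deg f)^6.
deg(f^6) = (-7)^6 = 117649

117649


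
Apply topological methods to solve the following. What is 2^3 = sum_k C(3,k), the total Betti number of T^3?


b_k(T^3) = C(3,k), so the sum over k is sum_k C(3,k) = 2^3.
Total = 2^3 = 8

8


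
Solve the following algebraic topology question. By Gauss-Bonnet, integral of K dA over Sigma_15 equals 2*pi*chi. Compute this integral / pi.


Gauss-Bonnet: integral K dA = 2*pi*chi(M).
chi(Sigma_15) = 2 - 2*15 = -28.
(integral K dA)/pi = 2*chi = 2*(-28) = -56

-56


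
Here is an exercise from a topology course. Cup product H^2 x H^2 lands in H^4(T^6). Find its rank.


Cup product: H^p x H^q -> H^{p+q}; here p+q = 2+2 = 4.
rank H^k(T^n) = C(n,k).
C(6,4) = 15

15


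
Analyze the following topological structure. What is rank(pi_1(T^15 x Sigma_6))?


pi_1(A x B) = pi_1(A) x pi_1(B); rank of abelianization = b_1.
b_1(T^15) = 15, b_1(Sigma_6) = 2*6 = 12.
b_1(product) = 15 + 12 = 27

27


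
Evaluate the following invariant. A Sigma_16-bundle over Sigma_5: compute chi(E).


For a fiber bundle F -> E -> B (with CW structure): chi(E) = chi(B) * chi(F).
chi(Sigma_5) = -8, chi(Sigma_16) = -30.
chi(E) = (-8) * (-30) = 240

240


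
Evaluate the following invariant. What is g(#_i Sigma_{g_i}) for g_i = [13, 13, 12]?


Genus is additive under connected sum of orientable surfaces.
g = 13 + 13 + 12 = 38

38


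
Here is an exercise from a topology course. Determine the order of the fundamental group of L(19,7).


pi_1(L(p,q)) = Z/pZ for any q coprime to p.
|pi_1(L(19,7))| = 19

19


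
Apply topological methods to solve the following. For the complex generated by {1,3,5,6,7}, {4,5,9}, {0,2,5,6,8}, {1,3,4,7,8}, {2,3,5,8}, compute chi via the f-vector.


Enumerate all faces; f-vector: f_0=10, f_1=30, f_2=33, f_3=16, f_4=3.
chi = sum (-1)^k f_k = 0

0


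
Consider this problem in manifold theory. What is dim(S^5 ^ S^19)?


S^m ^ S^n = S^{m+n}.
k = 5 + 19 = 24

24


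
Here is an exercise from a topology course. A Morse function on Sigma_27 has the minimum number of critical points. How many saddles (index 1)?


A perfect Morse function has m_k = b_k.
For Sigma_27: b_0=1, b_1=2g=54, b_2=1.
Saddles m_1 = 2g = 54

54


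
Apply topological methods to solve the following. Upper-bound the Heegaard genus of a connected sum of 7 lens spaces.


Heegaard genus satisfies g(A#B) <= g(A) + g(B).
Each lens space has g = 1.
Upper bound: 7 * 1 = 7

7


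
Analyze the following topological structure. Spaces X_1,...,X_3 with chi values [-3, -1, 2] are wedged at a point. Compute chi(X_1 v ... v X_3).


chi(A v B) = chi(A) + chi(B) - 1 (one point identified).
For 3 spaces: chi = (sum chi_i) - (3 - 1).
sum = -2; chi = -2 - 2 = -4

-4


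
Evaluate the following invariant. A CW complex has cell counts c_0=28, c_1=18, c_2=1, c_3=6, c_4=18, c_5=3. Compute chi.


chi = sum_k (-1)^k c_k.
= (-1)^0*28 + (-1)^1*18 + (-1)^2*1 + (-1)^3*6 + (-1)^4*18 + (-1)^5*3
= (28) + (-18) + (1) + (-6) + (18) + (-3)
= 20

20


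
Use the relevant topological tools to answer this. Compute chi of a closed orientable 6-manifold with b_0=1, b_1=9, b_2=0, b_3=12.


By Poincare duality b_k = b_{6-k}, so full Betti numbers: b_0=1, b_1=9, b_2=0, b_3=12, b_4=0, b_5=9, b_6=1.
chi = sum (-1)^k b_k = -28

-28


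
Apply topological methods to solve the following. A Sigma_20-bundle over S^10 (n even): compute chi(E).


chi(S^10) = 2 (n even), chi(Sigma_20) = 2 - 2*20 = -38.
chi(E) = 2 * (-38) = -76

-76


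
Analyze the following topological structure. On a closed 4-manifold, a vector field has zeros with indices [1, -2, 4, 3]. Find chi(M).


Poincare-Hopf: chi(M) = sum of indices of zeros.
chi = (1) + (-2) + (4) + (3) = 6

6


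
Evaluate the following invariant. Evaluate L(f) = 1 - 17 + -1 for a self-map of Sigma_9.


L(f) = tr(f_0*) - tr(f_1*) + tr(f_2*).
= 1 - (17) + (-1)
= -17

-17


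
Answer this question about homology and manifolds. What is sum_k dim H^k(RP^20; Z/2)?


H^k(RP^20; Z/2) = Z/2 for each 0 <= k <= 20.
Total dimension = 20 + 1 = 21

21


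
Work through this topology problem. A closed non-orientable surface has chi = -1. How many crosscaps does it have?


chi = 2 - k for closed non-orientable surfaces with k crosscaps.
-1 = 2 - k
k = 2 - (-1) = 3

3


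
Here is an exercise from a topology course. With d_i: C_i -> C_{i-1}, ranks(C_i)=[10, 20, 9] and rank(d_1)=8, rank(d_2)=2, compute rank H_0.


rank H_k = rank(ker d_k) - rank(im d_{k+1}).
rank(ker d_0) = rank(C_0) - rank(d_0) = 10 - 0 = 10.
rank(im d_{0+1}) = 8.
rank H_0 = 10 - 8 = 2

2


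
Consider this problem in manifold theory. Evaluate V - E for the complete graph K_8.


K_8: V = 8, E = C(8,2) = 28.
chi = V - E = 8 - 28 = -20

-20


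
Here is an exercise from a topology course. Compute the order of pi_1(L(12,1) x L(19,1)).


pi_1(X x Y) = pi_1(X) x pi_1(Y).
pi_1(L(12,1)) = Z/12, pi_1(L(19,1)) = Z/19.
|Z/12 x Z/19| = 12 * 19 = 228

228


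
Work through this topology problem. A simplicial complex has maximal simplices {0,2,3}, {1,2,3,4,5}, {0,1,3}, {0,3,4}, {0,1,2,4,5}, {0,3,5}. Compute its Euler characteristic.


Enumerate all faces; f-vector: f_0=6, f_1=15, f_2=20, f_3=9, f_4=2.
chi = sum (-1)^k f_k = 4

4


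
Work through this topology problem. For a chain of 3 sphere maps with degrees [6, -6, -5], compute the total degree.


Degree is multiplicative: deg(composition) = product of degrees.
= (6) * (-6) * (-5) = 180

180


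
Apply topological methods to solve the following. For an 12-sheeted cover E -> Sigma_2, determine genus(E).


For an n-sheeted cover: chi(E) = n * chi(B).
chi(Sigma_2) = 2 - 2*2 = -2.
chi(E) = 12 * (-2) = -24.
genus(E) = (2 - chi(E))/2 = (2 - (-24))/2 = 26/2 = 13

13


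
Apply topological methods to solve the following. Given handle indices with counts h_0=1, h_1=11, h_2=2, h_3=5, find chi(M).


Handles of index k contribute (-1)^k to chi (same as CW cells).
chi = (1) + (-11) + (2) + (-5) = -13

-13


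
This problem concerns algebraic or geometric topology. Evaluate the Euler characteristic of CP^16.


CP^16 has one cell in each even dimension 0, 2, ..., 2*16 (16+1 cells total).
All cells are even-dimensional, so chi = number of cells.
chi = 16 + 1 = 17

17


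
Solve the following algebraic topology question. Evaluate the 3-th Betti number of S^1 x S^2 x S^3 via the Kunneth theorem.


Each S^d has Poincare polynomial 1 + t^d.
The product S^1 x S^2 x S^3 has Poincare polynomial prod(1+t^d_i).
Expanding: b_0=1, b_1=1, b_2=1, b_3=2, b_4=1, b_5=1, b_6=1.
b_3 = 2

2


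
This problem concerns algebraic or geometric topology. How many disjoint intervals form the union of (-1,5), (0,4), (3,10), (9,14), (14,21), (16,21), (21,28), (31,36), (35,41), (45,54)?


Sort and merge overlapping open intervals.
Merged: (-1,14), (14,21), (21,28), (31,41), (45,54).
Number of components = 5

5


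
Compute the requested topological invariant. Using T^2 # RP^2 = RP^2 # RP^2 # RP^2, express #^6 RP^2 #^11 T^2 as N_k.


Since a >= 1, the sum is non-orientable; each T^2 can be replaced by RP^2 # RP^2 (since T^2#RP^2 = 3RP^2).
Total crosscaps k = 6 + 2*11 = 28.
Check via chi: chi = 6*1 + 11*0 - (6+11-1)*2 = -26 = 2 - k = -26. Consistent.

28


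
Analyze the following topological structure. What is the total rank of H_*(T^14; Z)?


b_k(T^14) = C(14,k), so the sum over k is sum_k C(14,k) = 2^14.
Total = 2^14 = 16384

16384


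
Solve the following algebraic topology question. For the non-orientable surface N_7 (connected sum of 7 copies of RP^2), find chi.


For a non-orientable closed surface with k crosscaps: chi = 2 - k.
Here k = 7.
chi = 2 - 7 = -5

-5


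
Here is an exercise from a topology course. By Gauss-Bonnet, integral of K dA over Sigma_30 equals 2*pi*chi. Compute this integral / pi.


Gauss-Bonnet: integral K dA = 2*pi*chi(M).
chi(Sigma_30) = 2 - 2*30 = -58.
(integral K dA)/pi = 2*chi = 2*(-58) = -116

-116


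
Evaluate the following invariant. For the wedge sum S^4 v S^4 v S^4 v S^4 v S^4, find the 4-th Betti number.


For a wedge of spheres, H_k (k>0) is free on one generator per sphere of dimension k.
Spheres of dimension 4: count = 5.
b_4 = 5

5


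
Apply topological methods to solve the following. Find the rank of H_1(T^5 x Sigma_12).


pi_1(A x B) = pi_1(A) x pi_1(B); rank of abelianization = b_1.
b_1(T^5) = 5, b_1(Sigma_12) = 2*12 = 24.
b_1(product) = 5 + 24 = 29

29


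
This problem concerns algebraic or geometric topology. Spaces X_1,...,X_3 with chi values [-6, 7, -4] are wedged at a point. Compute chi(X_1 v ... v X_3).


chi(A v B) = chi(A) + chi(B) - 1 (one point identified).
For 3 spaces: chi = (sum chi_i) - (3 - 1).
sum = -3; chi = -3 - 2 = -5

-5


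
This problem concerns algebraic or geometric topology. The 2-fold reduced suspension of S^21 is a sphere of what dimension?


Each suspension raises dimension by 1: Sigma S^n = S^{n+1}.
Sigma^2 S^21 = S^{21+2} = S^23

23


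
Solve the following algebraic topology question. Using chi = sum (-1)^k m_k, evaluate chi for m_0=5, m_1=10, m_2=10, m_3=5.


Morse theory: chi(M) = sum_k (-1)^k m_k where m_k = #(index-k critical points).
= (5) + (-10) + (10) + (-5) = 0

0


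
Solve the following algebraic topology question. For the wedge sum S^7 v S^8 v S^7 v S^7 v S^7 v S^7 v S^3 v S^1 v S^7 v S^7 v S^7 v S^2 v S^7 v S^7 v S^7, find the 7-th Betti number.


For a wedge of spheres, H_k (k>0) is free on one generator per sphere of dimension k.
Spheres of dimension 7: count = 11.
b_7 = 11

11


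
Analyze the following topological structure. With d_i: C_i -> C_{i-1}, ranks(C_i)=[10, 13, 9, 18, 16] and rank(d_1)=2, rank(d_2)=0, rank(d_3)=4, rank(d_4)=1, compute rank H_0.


rank H_k = rank(ker d_k) - rank(im d_{k+1}).
rank(ker d_0) = rank(C_0) - rank(d_0) = 10 - 0 = 10.
rank(im d_{0+1}) = 2.
rank H_0 = 10 - 2 = 8

8


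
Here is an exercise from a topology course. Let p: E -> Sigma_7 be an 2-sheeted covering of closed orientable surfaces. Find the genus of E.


For an n-sheeted cover: chi(E) = n * chi(B).
chi(Sigma_7) = 2 - 2*7 = -12.
chi(E) = 2 * (-12) = -24.
genus(E) = (2 - chi(E))/2 = (2 - (-24))/2 = 26/2 = 13

13


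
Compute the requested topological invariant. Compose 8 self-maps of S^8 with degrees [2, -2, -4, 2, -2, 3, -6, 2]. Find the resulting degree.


Degree is multiplicative: deg(composition) = product of degrees.
= (2) * (-2) * (-4) * (2) * (-2) * (3) * (-6) * (2) = 2304

2304


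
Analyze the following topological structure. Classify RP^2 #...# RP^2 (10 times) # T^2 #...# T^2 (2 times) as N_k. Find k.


Since a >= 1, the sum is non-orientable; each T^2 can be replaced by RP^2 # RP^2 (since T^2#RP^2 = 3RP^2).
Total crosscaps k = 10 + 2*2 = 14.
Check via chi: chi = 10*1 + 2*0 - (10+2-1)*2 = -12 = 2 - k = -12. Consistent.

14


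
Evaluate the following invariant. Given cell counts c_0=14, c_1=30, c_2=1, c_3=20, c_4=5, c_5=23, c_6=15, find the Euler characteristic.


chi = sum_k (-1)^k c_k.
= (-1)^0*14 + (-1)^1*30 + (-1)^2*1 + (-1)^3*20 + (-1)^4*5 + (-1)^5*23 + (-1)^6*15
= (14) + (-30) + (1) + (-20) + (5) + (-23) + (15)
= -38

-38


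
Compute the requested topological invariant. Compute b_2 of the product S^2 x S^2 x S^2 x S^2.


Each S^d has Poincare polynomial 1 + t^d.
The product S^2 x S^2 x S^2 x S^2 has Poincare polynomial prod(1+t^d_i).
Expanding: b_0=1, b_2=4, b_4=6, b_6=4, b_8=1.
b_2 = 4

4


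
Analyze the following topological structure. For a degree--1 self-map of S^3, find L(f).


On S^3: L(f) = tr(f_0*) + (-1)^3 tr(f_3*) = 1 + (-1)^3 * deg(f).
L(f) = 1 + (-1)^3 * -1 = 1 + 1 = 2

2


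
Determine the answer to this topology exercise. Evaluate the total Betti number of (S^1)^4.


b_k(T^4) = C(4,k), so the sum over k is sum_k C(4,k) = 2^4.
Total = 2^4 = 16

16


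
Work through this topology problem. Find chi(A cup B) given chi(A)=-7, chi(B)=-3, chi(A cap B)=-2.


chi(A cup B) = chi(A) + chi(B) - chi(A cap B)
= -7 + (-3) - (-2)
= -8

-8


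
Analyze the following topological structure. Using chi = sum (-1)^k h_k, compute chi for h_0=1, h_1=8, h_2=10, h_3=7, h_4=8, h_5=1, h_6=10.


Handles of index k contribute (-1)^k to chi (same as CW cells).
chi = (1) + (-8) + (10) + (-7) + (8) + (-1) + (10) = 13

13


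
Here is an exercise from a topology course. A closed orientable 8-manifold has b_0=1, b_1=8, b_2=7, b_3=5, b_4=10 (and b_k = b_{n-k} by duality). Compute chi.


By Poincare duality b_k = b_{8-k}, so full Betti numbers: b_0=1, b_1=8, b_2=7, b_3=5, b_4=10, b_5=5, b_6=7, b_7=8, b_8=1.
chi = sum (-1)^k b_k = 0

0


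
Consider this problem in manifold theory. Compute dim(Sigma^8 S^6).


Each suspension raises dimension by 1: Sigma S^n = S^{n+1}.
Sigma^8 S^6 = S^{6+8} = S^14

14


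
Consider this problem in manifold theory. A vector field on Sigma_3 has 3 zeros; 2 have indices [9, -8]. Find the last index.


Poincare-Hopf: sum of indices = chi(M).
chi(Sigma_3) = 2 - 2*3 = -4.
Sum of known indices = 1.
x = chi - (sum known) = -4 - (1) = -5

-5


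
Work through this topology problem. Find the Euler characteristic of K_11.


K_11: V = 11, E = C(11,2) = 55.
chi = V - E = 11 - 55 = -44

-44


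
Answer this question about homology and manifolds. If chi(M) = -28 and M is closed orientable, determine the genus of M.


chi = 2 - 2g for closed orientable surfaces.
-28 = 2 - 2g
2g = 2 - (-28) = 30
g = 15

15


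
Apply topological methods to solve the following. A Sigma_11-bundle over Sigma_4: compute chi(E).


For a fiber bundle F -> E -> B (with CW structure): chi(E) = chi(B) * chi(F).
chi(Sigma_4) = -6, chi(Sigma_11) = -20.
chi(E) = (-6) * (-20) = 120

120


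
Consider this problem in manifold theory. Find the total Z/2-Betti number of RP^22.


H^k(RP^22; Z/2) = Z/2 for each 0 <= k <= 22.
Total dimension = 22 + 1 = 23

23


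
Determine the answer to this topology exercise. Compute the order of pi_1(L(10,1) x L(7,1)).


pi_1(X x Y) = pi_1(X) x pi_1(Y).
pi_1(L(10,1)) = Z/10, pi_1(L(7,1)) = Z/7.
|Z/10 x Z/7| = 10 * 7 = 70

70


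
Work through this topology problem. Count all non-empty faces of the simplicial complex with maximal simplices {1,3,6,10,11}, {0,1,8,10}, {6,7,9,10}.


Each maximal simplex on m vertices has 2^m - 1 nonempty faces.
Take the union (dedupe shared faces).
Total distinct faces = 55

55


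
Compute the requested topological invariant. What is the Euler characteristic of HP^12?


HP^12 has one cell in each dimension 0, 4, ..., 4*12 (12+1 cells, all even-dim).
chi = 12 + 1 = 13

13


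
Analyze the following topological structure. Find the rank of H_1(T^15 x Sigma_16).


pi_1(A x B) = pi_1(A) x pi_1(B); rank of abelianization = b_1.
b_1(T^15) = 15, b_1(Sigma_16) = 2*16 = 32.
b_1(product) = 15 + 32 = 47

47


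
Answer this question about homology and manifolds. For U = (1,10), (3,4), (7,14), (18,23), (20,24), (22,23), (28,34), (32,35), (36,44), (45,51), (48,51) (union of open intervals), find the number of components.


Sort and merge overlapping open intervals.
Merged: (1,14), (18,24), (28,35), (36,44), (45,51).
Number of components = 5

5


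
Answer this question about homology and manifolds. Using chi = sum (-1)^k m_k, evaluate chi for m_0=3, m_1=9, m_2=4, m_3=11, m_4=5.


Morse theory: chi(M) = sum_k (-1)^k m_k where m_k = #(index-k critical points).
= (3) + (-9) + (4) + (-11) + (5) = -8

-8


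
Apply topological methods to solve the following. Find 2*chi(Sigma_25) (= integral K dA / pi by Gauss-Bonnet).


Gauss-Bonnet: integral K dA = 2*pi*chi(M).
chi(Sigma_25) = 2 - 2*25 = -48.
(integral K dA)/pi = 2*chi = 2*(-48) = -96

-96


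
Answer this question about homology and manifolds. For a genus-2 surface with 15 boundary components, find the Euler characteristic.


For a compact orientable surface with genus g and b boundary components: chi = 2 - 2g - b.
chi = 2 - 2*2 - 15 = 2 - 4 - 15 = -17

-17


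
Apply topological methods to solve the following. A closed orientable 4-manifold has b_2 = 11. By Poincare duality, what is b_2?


Poincare duality for closed orientable n-manifolds: b_k = b_{n-k}.
Here n = 4, so b_2 = b_2 = 11

11


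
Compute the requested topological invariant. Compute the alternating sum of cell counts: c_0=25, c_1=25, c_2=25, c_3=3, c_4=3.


chi = sum_k (-1)^k c_k.
= (-1)^0*25 + (-1)^1*25 + (-1)^2*25 + (-1)^3*3 + (-1)^4*3
= (25) + (-25) + (25) + (-3) + (3)
= 25

25


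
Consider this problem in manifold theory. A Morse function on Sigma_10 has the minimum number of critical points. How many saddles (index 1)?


A perfect Morse function has m_k = b_k.
For Sigma_10: b_0=1, b_1=2g=20, b_2=1.
Saddles m_1 = 2g = 20

20


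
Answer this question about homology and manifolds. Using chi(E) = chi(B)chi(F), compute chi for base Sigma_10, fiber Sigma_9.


For a fiber bundle F -> E -> B (with CW structure): chi(E) = chi(B) * chi(F).
chi(Sigma_10) = -18, chi(Sigma_9) = -16.
chi(E) = (-18) * (-16) = 288

288


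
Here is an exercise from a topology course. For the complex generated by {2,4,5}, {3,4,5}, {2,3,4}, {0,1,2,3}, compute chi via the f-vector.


Enumerate all faces; f-vector: f_0=6, f_1=11, f_2=7, f_3=1.
chi = sum (-1)^k f_k = 1

1


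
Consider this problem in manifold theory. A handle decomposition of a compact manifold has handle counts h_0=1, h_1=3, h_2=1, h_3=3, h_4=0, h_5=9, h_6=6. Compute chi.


Handles of index k contribute (-1)^k to chi (same as CW cells).
chi = (1) + (-3) + (1) + (-3) + (0) + (-9) + (6) = -7

-7


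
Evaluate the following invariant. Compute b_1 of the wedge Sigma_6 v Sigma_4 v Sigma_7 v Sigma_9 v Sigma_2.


For a wedge X v Y: reduced H_k(X v Y) = H_k(X) + H_k(Y).
Each Sigma_g contributes b_1 = 2g.
b_1 = 12 + 8 + 14 + 18 + 4 = 56

56


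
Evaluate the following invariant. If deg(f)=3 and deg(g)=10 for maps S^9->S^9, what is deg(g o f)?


Degree is multiplicative under composition: deg(g o f) = deg(g) * deg(f).
= 10 * 3 = 30

30


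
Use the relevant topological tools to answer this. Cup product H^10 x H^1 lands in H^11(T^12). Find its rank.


Cup product: H^p x H^q -> H^{p+q}; here p+q = 10+1 = 11.
rank H^k(T^n) = C(n,k).
C(12,11) = 12

12


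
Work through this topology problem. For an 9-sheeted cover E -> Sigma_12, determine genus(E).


For an n-sheeted cover: chi(E) = n * chi(B).
chi(Sigma_12) = 2 - 2*12 = -22.
chi(E) = 9 * (-22) = -198.
genus(E) = (2 - chi(E))/2 = (2 - (-198))/2 = 200/2 = 100

100


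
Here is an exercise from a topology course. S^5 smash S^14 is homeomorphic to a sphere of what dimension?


S^m ^ S^n = S^{m+n}.
k = 5 + 14 = 19

19


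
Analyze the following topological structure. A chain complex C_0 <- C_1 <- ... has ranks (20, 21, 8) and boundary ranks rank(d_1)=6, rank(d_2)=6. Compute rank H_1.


rank H_k = rank(ker d_k) - rank(im d_{k+1}).
rank(ker d_1) = rank(C_1) - rank(d_1) = 21 - 6 = 15.
rank(im d_{1+1}) = 6.
rank H_1 = 15 - 6 = 9

9


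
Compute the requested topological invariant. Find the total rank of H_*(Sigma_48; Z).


For Sigma_48: b_0 = 1, b_1 = 2g = 96, b_2 = 1.
Total = 1 + 96 + 1 = 98

98


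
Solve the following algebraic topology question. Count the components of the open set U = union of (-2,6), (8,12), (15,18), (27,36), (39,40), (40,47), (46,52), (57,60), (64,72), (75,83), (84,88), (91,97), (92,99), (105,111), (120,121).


Sort and merge overlapping open intervals.
Merged: (-2,6), (8,12), (15,18), (27,36), (39,40), (40,52), (57,60), (64,72), (75,83), (84,88), (91,99), (105,111), (120,121).
Number of components = 13

13


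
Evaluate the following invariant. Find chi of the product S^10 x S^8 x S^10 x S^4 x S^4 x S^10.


chi is multiplicative: chi(X x Y) = chi(X) chi(Y).
Each even-dim sphere has chi = 2. There are 6 factors.
chi = 2^6 = 64

64


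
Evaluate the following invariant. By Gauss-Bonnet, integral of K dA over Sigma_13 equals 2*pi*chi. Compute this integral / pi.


Gauss-Bonnet: integral K dA = 2*pi*chi(M).
chi(Sigma_13) = 2 - 2*13 = -24.
(integral K dA)/pi = 2*chi = 2*(-24) = -48

-48


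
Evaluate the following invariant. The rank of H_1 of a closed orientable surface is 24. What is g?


For a closed orientable surface: b_1 = 2g.
24 = 2g
g = 24 / 2 = 12

12


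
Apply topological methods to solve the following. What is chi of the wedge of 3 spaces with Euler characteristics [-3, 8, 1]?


chi(A v B) = chi(A) + chi(B) - 1 (one point identified).
For 3 spaces: chi = (sum chi_i) - (3 - 1).
sum = 6; chi = 6 - 2 = 4

4


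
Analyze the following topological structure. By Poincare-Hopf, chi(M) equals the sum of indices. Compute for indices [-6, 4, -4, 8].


Poincare-Hopf: chi(M) = sum of indices of zeros.
chi = (-6) + (4) + (-4) + (8) = 2

2


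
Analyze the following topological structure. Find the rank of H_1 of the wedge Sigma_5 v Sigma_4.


For a wedge: H_1(A v B) = H_1(A) + H_1(B).
b_1(Sigma_5) = 10, b_1(Sigma_4) = 8.
b_1 = 10 + 8 = 18

18


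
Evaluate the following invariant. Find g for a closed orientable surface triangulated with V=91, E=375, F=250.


chi = V - E + F = 91 - 375 + 250 = -34
For orientable closed surface: chi = 2 - 2g, so g = (2 - chi)/2.
g = (2 - (-34)) / 2 = 36 / 2 = 18

18


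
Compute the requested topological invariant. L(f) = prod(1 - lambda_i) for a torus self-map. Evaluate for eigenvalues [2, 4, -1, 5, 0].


For a torus self-map: L(f) = det(I - A) where A acts on H_1.
L(f) = (1-2) * (1-4) * (1--1) * (1-5) * (1-0) = -1 * -3 * 2 * -4 * 1 = -24

-24


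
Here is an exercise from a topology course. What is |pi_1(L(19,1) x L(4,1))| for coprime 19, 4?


pi_1(X x Y) = pi_1(X) x pi_1(Y).
pi_1(L(19,1)) = Z/19, pi_1(L(4,1)) = Z/4.
|Z/19 x Z/4| = 19 * 4 = 76

76


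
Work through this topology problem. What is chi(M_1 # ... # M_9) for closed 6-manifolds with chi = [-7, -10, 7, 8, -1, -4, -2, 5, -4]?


For n-manifolds: chi(A#B) = chi(A) + chi(B) - chi(S^6).
chi(S^6) = 1 + (-1)^6 = 2.
chi(#) = (sum chi_i) - (9-1)*chi(S^6) = -8 - 8*2 = -24

-24


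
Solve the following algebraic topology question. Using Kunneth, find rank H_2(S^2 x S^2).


Each S^d has Poincare polynomial 1 + t^d.
The product S^2 x S^2 has Poincare polynomial prod(1+t^d_i).
Expanding: b_0=1, b_2=2, b_4=1.
b_2 = 2

2


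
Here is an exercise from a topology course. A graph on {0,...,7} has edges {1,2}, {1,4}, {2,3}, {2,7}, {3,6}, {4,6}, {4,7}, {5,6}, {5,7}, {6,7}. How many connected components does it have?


Run DFS/union-find over 8 vertices.
V = 8, E = 10.
Number of components = 2

2


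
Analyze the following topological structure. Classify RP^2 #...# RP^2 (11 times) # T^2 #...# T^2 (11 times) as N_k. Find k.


Since a >= 1, the sum is non-orientable; each T^2 can be replaced by RP^2 # RP^2 (since T^2#RP^2 = 3RP^2).
Total crosscaps k = 11 + 2*11 = 33.
Check via chi: chi = 11*1 + 11*0 - (11+11-1)*2 = -31 = 2 - k = -31. Consistent.

33


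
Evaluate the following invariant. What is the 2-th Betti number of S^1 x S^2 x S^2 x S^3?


Each S^d has Poincare polynomial 1 + t^d.
The product S^1 x S^2 x S^2 x S^3 has Poincare polynomial prod(1+t^d_i).
Expanding: b_0=1, b_1=1, b_2=2, b_3=3, b_4=2, b_5=3, b_6=2, b_7=1, b_8=1.
b_2 = 2

2


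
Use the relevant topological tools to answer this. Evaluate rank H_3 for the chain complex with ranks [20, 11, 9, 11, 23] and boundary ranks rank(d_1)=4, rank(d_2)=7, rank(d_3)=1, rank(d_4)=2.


rank H_k = rank(ker d_k) - rank(im d_{k+1}).
rank(ker d_3) = rank(C_3) - rank(d_3) = 11 - 1 = 10.
rank(im d_{3+1}) = 2.
rank H_3 = 10 - 2 = 8

8


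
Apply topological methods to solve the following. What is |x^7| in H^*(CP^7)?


|x| = 2 in H^*(CP^n).
|x^7| = 7 * |x| = 7 * 2 = 14

14


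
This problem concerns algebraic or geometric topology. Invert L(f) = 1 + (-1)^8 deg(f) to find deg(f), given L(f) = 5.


L(f) = 1 + (-1)^8 deg(f) on S^8.
5 = 1 + (-1)^8 * deg(f)
(-1)^8 * deg(f) = 4
deg(f) = 4

4


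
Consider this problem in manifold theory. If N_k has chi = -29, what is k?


chi = 2 - k for closed non-orientable surfaces with k crosscaps.
-29 = 2 - k
k = 2 - (-29) = 31

31


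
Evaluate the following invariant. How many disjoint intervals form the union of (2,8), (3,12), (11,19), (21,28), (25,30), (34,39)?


Sort and merge overlapping open intervals.
Merged: (2,19), (21,30), (34,39).
Number of components = 3

3


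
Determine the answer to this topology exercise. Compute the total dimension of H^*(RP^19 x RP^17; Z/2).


dim H^*(RP^n; Z/2) = n+1 (one Z/2 in each degree 0..n).
Total Betti number is multiplicative.
Total = (19+1) * (17+1) = 20 * 18 = 360

360


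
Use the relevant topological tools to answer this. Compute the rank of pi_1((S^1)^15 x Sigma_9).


pi_1(A x B) = pi_1(A) x pi_1(B); rank of abelianization = b_1.
b_1(T^15) = 15, b_1(Sigma_9) = 2*9 = 18.
b_1(product) = 15 + 18 = 33

33


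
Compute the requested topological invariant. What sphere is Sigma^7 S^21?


Each suspension raises dimension by 1: Sigma S^n = S^{n+1}.
Sigma^7 S^21 = S^{21+7} = S^28

28


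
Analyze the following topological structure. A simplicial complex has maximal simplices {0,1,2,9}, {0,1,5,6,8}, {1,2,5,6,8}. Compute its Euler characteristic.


Enumerate all faces; f-vector: f_0=7, f_1=18, f_2=20, f_3=10, f_4=2.
chi = sum (-1)^k f_k = 1

1


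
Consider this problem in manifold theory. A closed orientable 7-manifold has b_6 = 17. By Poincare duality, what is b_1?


Poincare duality for closed orientable n-manifolds: b_k = b_{n-k}.
Here n = 7, so b_1 = b_6 = 17

17


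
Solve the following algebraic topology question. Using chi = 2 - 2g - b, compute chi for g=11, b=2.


For a compact orientable surface with genus g and b boundary components: chi = 2 - 2g - b.
chi = 2 - 2*11 - 2 = 2 - 22 - 2 = -22

-22


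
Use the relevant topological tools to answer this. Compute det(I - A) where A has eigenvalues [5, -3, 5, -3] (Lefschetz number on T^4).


For a torus self-map: L(f) = det(I - A) where A acts on H_1.
L(f) = (1-5) * (1--3) * (1-5) * (1--3) = -4 * 4 * -4 * 4 = 256

256


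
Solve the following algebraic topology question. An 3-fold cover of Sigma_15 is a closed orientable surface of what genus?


For an n-sheeted cover: chi(E) = n * chi(B).
chi(Sigma_15) = 2 - 2*15 = -28.
chi(E) = 3 * (-28) = -84.
genus(E) = (2 - chi(E))/2 = (2 - (-84))/2 = 86/2 = 43

43


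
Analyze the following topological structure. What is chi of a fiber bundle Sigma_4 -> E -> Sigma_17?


For a fiber bundle F -> E -> B (with CW structure): chi(E) = chi(B) * chi(F).
chi(Sigma_17) = -32, chi(Sigma_4) = -6.
chi(E) = (-32) * (-6) = 192

192


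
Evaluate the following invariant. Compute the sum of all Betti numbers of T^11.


b_k(T^11) = C(11,k), so the sum over k is sum_k C(11,k) = 2^11.
Total = 2^11 = 2048

2048


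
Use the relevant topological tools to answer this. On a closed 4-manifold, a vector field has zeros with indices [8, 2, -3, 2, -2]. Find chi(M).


Poincare-Hopf: chi(M) = sum of indices of zeros.
chi = (8) + (2) + (-3) + (2) + (-2) = 7

7


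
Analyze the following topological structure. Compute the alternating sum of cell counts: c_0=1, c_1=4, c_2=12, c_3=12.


chi = sum_k (-1)^k c_k.
= (-1)^0*1 + (-1)^1*4 + (-1)^2*12 + (-1)^3*12
= (1) + (-4) + (12) + (-12)
= -3

-3


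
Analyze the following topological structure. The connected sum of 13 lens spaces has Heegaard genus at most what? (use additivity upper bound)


Heegaard genus satisfies g(A#B) <= g(A) + g(B).
Each lens space has g = 1.
Upper bound: 13 * 1 = 13

13


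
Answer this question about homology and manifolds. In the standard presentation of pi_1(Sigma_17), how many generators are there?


Standard presentation: pi_1(Sigma_g) = <a_1,b_1,...,a_g,b_g | [a_1,b_1]...[a_g,b_g] = 1>.
Number of generators = 2g = 2*17 = 34

34


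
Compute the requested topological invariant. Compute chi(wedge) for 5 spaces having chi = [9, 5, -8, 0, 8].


chi(A v B) = chi(A) + chi(B) - 1 (one point identified).
For 5 spaces: chi = (sum chi_i) - (5 - 1).
sum = 14; chi = 14 - 4 = 10

10


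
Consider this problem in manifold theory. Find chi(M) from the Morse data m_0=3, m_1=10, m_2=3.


Morse theory: chi(M) = sum_k (-1)^k m_k where m_k = #(index-k critical points).
= (3) + (-10) + (3) = -4

-4


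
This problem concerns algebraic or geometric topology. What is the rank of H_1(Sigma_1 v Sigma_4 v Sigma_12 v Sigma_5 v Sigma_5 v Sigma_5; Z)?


For a wedge X v Y: reduced H_k(X v Y) = H_k(X) + H_k(Y).
Each Sigma_g contributes b_1 = 2g.
b_1 = 2 + 8 + 24 + 10 + 10 + 10 = 64

64


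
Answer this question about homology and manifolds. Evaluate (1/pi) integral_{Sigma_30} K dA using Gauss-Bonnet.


Gauss-Bonnet: integral K dA = 2*pi*chi(M).
chi(Sigma_30) = 2 - 2*30 = -58.
(integral K dA)/pi = 2*chi = 2*(-58) = -116

-116


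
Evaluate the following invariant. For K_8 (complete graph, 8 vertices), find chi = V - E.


K_8: V = 8, E = C(8,2) = 28.
chi = V - E = 8 - 28 = -20

-20


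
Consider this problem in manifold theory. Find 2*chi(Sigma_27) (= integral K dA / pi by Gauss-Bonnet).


Gauss-Bonnet: integral K dA = 2*pi*chi(M).
chi(Sigma_27) = 2 - 2*27 = -52.
(integral K dA)/pi = 2*chi = 2*(-52) = -104

-104


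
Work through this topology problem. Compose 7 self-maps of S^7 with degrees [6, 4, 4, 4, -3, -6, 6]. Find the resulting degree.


Degree is multiplicative: deg(composition) = product of degrees.
= (6) * (4) * (4) * (4) * (-3) * (-6) * (6) = 41472

41472


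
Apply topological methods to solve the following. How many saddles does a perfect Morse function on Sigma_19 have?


A perfect Morse function has m_k = b_k.
For Sigma_19: b_0=1, b_1=2g=38, b_2=1.
Saddles m_1 = 2g = 38

38


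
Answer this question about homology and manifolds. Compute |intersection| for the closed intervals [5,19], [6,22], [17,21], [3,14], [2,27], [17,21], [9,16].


Intersection = [max(a_i), min(b_i)] = [17, 14].
Since 17 > 14, the intersection is empty.
Length = 0

0


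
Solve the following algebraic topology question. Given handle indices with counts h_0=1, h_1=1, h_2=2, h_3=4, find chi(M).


Handles of index k contribute (-1)^k to chi (same as CW cells).
chi = (1) + (-1) + (2) + (-4) = -2

-2


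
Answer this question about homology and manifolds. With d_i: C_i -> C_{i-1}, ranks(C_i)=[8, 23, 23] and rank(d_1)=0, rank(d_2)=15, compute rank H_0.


rank H_k = rank(ker d_k) - rank(im d_{k+1}).
rank(ker d_0) = rank(C_0) - rank(d_0) = 8 - 0 = 8.
rank(im d_{0+1}) = 0.
rank H_0 = 8 - 0 = 8

8


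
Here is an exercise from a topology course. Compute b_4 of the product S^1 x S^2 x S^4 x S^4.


Each S^d has Poincare polynomial 1 + t^d.
The product S^1 x S^2 x S^4 x S^4 has Poincare polynomial prod(1+t^d_i).
Expanding: b_0=1, b_1=1, b_2=1, b_3=1, b_4=2, b_5=2, b_6=2, b_7=2, b_8=1, b_9=1, b_10=1, b_11=1.
b_4 = 2

2


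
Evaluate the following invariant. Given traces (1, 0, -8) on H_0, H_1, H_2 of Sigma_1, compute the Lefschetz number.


L(f) = tr(f_0*) - tr(f_1*) + tr(f_2*).
= 1 - (0) + (-8)
= -7

-7


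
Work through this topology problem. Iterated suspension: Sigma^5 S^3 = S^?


Each suspension raises dimension by 1: Sigma S^n = S^{n+1}.
Sigma^5 S^3 = S^{3+5} = S^8

8


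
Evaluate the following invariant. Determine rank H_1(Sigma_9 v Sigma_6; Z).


For a wedge: H_1(A v B) = H_1(A) + H_1(B).
b_1(Sigma_9) = 18, b_1(Sigma_6) = 12.
b_1 = 18 + 12 = 30

30


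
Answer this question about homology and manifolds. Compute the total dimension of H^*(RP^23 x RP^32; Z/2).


dim H^*(RP^n; Z/2) = n+1 (one Z/2 in each degree 0..n).
Total Betti number is multiplicative.
Total = (23+1) * (32+1) = 24 * 33 = 792

792


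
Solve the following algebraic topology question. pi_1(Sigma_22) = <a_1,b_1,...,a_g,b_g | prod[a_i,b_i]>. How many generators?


Standard presentation: pi_1(Sigma_g) = <a_1,b_1,...,a_g,b_g | [a_1,b_1]...[a_g,b_g] = 1>.
Number of generators = 2g = 2*22 = 44

44


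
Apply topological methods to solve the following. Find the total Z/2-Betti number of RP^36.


H^k(RP^36; Z/2) = Z/2 for each 0 <= k <= 36.
Total dimension = 36 + 1 = 37

37


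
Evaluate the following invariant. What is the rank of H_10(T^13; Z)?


By the Kunneth formula, b_k(T^n) = C(n,k).
b_10(T^13) = C(13,10).
C(13,10) = 13!/(10!*3!) = 286

286


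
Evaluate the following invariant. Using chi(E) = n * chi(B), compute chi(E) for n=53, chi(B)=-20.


For a finite covering: chi(E) = (number of sheets) * chi(B).
chi(E) = 53 * (-20) = -1060

-1060


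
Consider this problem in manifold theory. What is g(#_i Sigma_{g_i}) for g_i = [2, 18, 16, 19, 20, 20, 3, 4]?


Genus is additive under connected sum of orientable surfaces.
g = 2 + 18 + 16 + 19 + 20 + 20 + 3 + 4 = 102

102


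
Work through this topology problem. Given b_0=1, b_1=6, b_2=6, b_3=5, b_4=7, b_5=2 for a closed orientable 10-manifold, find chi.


By Poincare duality b_k = b_{10-k}, so full Betti numbers: b_0=1, b_1=6, b_2=6, b_3=5, b_4=7, b_5=2, b_6=7, b_7=5, b_8=6, b_9=6, b_10=1.
chi = sum (-1)^k b_k = 4

4


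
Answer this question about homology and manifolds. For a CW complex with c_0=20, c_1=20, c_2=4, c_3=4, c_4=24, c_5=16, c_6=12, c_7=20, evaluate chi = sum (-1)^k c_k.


chi = sum_k (-1)^k c_k.
= (-1)^0*20 + (-1)^1*20 + (-1)^2*4 + (-1)^3*4 + (-1)^4*24 + (-1)^5*16 + (-1)^6*12 + (-1)^7*20
= (20) + (-20) + (4) + (-4) + (24) + (-16) + (12) + (-20)
= 0

0


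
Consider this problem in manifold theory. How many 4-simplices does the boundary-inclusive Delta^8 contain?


Delta^8 has 8+1 vertices. A 4-face is a choice of 4+1 vertices.
f_4 = C(8+1, 4+1) = C(9,5) = 126

126


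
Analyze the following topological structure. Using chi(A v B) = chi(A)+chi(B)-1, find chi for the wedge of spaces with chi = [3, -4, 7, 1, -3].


chi(A v B) = chi(A) + chi(B) - 1 (one point identified).
For 5 spaces: chi = (sum chi_i) - (5 - 1).
sum = 4; chi = 4 - 4 = 0

0


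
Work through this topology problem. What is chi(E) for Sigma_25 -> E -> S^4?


chi(S^4) = 2 (n even), chi(Sigma_25) = 2 - 2*25 = -48.
chi(E) = 2 * (-48) = -96

-96


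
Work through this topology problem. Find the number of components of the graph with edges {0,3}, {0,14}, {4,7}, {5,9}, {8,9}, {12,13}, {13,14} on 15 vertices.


Run DFS/union-find over 15 vertices.
V = 15, E = 7.
Number of components = 8

8


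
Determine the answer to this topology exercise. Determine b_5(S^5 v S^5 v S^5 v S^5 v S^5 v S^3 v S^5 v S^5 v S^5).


For a wedge of spheres, H_k (k>0) is free on one generator per sphere of dimension k.
Spheres of dimension 5: count = 8.
b_5 = 8

8


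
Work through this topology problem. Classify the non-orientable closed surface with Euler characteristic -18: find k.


chi = 2 - k for closed non-orientable surfaces with k crosscaps.
-18 = 2 - k
k = 2 - (-18) = 20

20


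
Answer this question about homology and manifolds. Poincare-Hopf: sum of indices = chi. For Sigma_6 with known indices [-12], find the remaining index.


Poincare-Hopf: sum of indices = chi(M).
chi(Sigma_6) = 2 - 2*6 = -10.
Sum of known indices = -12.
x = chi - (sum known) = -10 - (-12) = 2

2


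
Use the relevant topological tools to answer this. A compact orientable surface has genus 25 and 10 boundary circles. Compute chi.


For a compact orientable surface with genus g and b boundary components: chi = 2 - 2g - b.
chi = 2 - 2*25 - 10 = 2 - 50 - 10 = -58

-58


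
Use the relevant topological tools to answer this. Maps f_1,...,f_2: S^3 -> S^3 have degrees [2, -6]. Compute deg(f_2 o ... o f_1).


Degree is multiplicative: deg(composition) = product of degrees.
= (2) * (-6) = -12

-12


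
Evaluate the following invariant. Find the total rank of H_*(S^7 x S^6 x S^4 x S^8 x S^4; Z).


Total Betti number is multiplicative under products.
Each S^d (d>=1) has total Betti number 2.
There are 5 sphere factors.
Total = 2^5 = 32

32


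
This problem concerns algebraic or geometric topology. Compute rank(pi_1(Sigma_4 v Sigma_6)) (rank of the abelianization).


For a wedge: H_1(A v B) = H_1(A) + H_1(B).
b_1(Sigma_4) = 8, b_1(Sigma_6) = 12.
b_1 = 8 + 12 = 20

20


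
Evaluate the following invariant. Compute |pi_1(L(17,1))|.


pi_1(L(p,q)) = Z/pZ for any q coprime to p.
|pi_1(L(17,1))| = 17

17


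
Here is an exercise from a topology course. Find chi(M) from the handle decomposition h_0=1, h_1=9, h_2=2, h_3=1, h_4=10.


Handles of index k contribute (-1)^k to chi (same as CW cells).
chi = (1) + (-9) + (2) + (-1) + (10) = 3

3
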